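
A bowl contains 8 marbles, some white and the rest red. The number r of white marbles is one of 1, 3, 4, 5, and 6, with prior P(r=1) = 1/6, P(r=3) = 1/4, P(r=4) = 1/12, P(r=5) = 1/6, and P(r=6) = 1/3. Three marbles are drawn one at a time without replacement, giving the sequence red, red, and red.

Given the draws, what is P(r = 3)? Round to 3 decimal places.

The likelihood of the observed sequence under each hypothesis: P(data | r = 1) = (7/8)(6/7)(5/6) = 5/8; P(data | r = 3) = (5/8)(4/7)(3/6) = 5/28; P(data | r = 4) = (4/8)(3/7)(2/6) = 1/14; P(data | r = 5) = (3/8)(2/7)(1/6) = 1/56; P(data | r = 6) = (2/8)(1/7)(0/6) = 0.
Weighting by the prior gives 1/6 · 5/8 = 5/48, 1/4 · 5/28 = 5/112, 1/12 · 1/14 = 1/168, 1/6 · 1/56 = 1/336, 1/3 · 0 = 0; these sum to 53/336.
Hence P(r = 3 | data) = (5/112) / (53/336) = 15/53.

0.283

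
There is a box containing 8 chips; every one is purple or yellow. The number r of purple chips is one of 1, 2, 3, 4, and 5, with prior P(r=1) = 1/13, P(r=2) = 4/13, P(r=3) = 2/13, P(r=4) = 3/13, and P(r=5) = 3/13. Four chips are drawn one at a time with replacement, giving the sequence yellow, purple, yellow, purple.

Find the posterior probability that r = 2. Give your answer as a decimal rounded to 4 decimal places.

The likelihood of the observed sequence under each hypothesis: P(data | r = 1) = (7/8)(1/8)(7/8)(1/8) = 0.011963; P(data | r = 2) = (6/8)(2/8)(6/8)(2/8) = 0.035156; P(data | r = 3) = (5/8)(3/8)(5/8)(3/8) = 0.054932; P(data | r = 4) = (4/8)(4/8)(4/8)(4/8) = 0.0625; P(data | r = 5) = (3/8)(5/8)(3/8)(5/8) = 0.054932.
Weighting by the prior gives 1/13 · 0.011963 = 0.00092022, 4/13 · 0.035156 = 0.010817, 2/13 · 0.054932 = 0.008451, 3/13 · 0.0625 = 0.014423, 3/13 · 0.054932 = 0.012677; summing to 0.047288.
By Bayes' rule, P(r = 2 | data) = (0.010817) / (0.047288) = 0.22875.

0.2288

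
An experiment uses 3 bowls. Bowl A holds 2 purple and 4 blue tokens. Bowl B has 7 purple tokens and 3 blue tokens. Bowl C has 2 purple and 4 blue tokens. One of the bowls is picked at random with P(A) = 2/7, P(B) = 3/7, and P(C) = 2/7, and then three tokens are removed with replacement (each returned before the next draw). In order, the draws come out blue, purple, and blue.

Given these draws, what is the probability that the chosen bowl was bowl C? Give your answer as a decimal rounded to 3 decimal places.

0.379

Under each hypothesis, the probability of the observed sequence is: P(data | bowl A) = (4/6)(2/6)(4/6) = 0.14815; P(data | bowl B) = (3/10)(7/10)(3/10) = 0.063; P(data | bowl C) = (4/6)(2/6)(4/6) = 0.14815.
Multiplying each by its prior: 2/7 · 0.14815 = 0.042328, 3/7 · 0.063 = 0.027, 2/7 · 0.14815 = 0.042328; summing to 0.11166.
Therefore the posterior P(bowl C | data) = (0.042328) / (0.11166) = 0.37909.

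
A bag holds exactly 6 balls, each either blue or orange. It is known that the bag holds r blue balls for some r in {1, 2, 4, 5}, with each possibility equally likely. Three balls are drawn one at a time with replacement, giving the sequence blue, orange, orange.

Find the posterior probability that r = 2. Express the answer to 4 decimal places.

0.4103

Under each hypothesis, the probability of the observed sequence is: P(data | r = 1) = (1/6)(5/6)(5/6) = 25/216; P(data | r = 2) = (2/6)(4/6)(4/6) = 4/27; P(data | r = 4) = (4/6)(2/6)(2/6) = 2/27; P(data | r = 5) = (5/6)(1/6)(1/6) = 5/216.
The prior-weighted likelihoods are 1/4 · 25/216 = 25/864, 1/4 · 4/27 = 1/27, 1/4 · 2/27 = 1/54, 1/4 · 5/216 = 5/864; summing to 13/144.
Hence P(r = 2 | data) = (1/27) / (13/144) = 16/39.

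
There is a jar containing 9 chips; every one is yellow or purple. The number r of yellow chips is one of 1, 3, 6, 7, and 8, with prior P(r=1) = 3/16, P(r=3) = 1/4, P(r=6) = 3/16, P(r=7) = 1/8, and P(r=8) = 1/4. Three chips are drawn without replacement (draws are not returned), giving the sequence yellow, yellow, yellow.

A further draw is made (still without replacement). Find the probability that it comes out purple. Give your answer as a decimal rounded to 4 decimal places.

Under each hypothesis, the probability of the observed sequence is: P(data | r = 1) = (1/9)(0/8) = 0; P(data | r = 3) = (3/9)(2/8)(1/7) = 1/84; P(data | r = 6) = (6/9)(5/8)(4/7) = 5/21; P(data | r = 7) = (7/9)(6/8)(5/7) = 5/12; P(data | r = 8) = (8/9)(7/8)(6/7) = 2/3.
The prior-weighted likelihoods are 3/16 · 0 = 0, 1/4 · 1/84 = 1/336, 3/16 · 5/21 = 5/112, 1/8 · 5/12 = 5/96, 1/4 · 2/3 = 1/6; with total 179/672.
The posterior is then P(r = 1 | data) = 0, P(r = 3 | data) = 2/179, P(r = 6 | data) = 30/179, P(r = 7 | data) = 35/179, P(r = 8 | data) = 112/179.
The predictive probability is P(purple next | data) = (1)(2/179) + (1/2)(30/179) + (1/3)(35/179) + (1/6)(112/179) = 142/537.

0.2644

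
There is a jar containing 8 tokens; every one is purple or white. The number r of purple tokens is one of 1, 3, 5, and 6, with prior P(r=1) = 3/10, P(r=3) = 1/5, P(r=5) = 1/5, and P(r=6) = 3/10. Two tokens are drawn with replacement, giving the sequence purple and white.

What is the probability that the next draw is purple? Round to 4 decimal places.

For each hypothesis, P(data | H) works out to: P(data | r = 1) = (1/8)(7/8) = 7/64; P(data | r = 3) = (3/8)(5/8) = 15/64; P(data | r = 5) = (5/8)(3/8) = 15/64; P(data | r = 6) = (6/8)(2/8) = 3/16.
The prior-weighted likelihoods are 3/10 · 7/64 = 21/640, 1/5 · 15/64 = 3/64, 1/5 · 15/64 = 3/64, 3/10 · 3/16 = 9/160; these sum to 117/640.
The posterior is then P(r = 1 | data) = 7/39, P(r = 3 | data) = 10/39, P(r = 5 | data) = 10/39, P(r = 6 | data) = 4/13.
So P(purple next | data) = Σ P(purple next | H) P(H | data) = (1/8)(7/39) + (3/8)(10/39) + (5/8)(10/39) + (3/4)(4/13) = 53/104.

0.5096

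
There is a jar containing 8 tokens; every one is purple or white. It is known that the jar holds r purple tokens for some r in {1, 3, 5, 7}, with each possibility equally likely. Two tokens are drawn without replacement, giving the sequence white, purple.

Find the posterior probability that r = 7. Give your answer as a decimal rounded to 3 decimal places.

Compute the likelihood of the observed sequence for each case: P(data | r = 1) = (7/8)(1/7) = 1/8; P(data | r = 3) = (5/8)(3/7) = 15/56; P(data | r = 5) = (3/8)(5/7) = 15/56; P(data | r = 7) = (1/8)(7/7) = 1/8.
Weighting by the prior gives 1/4 · 1/8 = 1/32, 1/4 · 15/56 = 15/224, 1/4 · 15/56 = 15/224, 1/4 · 1/8 = 1/32; these sum to 11/56.
Hence P(r = 7 | data) = (1/32) / (11/56) = 7/44.

0.159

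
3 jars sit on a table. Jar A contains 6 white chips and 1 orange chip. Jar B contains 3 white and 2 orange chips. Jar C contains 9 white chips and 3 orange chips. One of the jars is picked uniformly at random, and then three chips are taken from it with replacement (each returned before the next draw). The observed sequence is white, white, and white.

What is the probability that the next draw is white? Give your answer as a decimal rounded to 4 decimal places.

0.7777

Under each hypothesis, the probability of the observed sequence is: P(data | jar A) = (6/7)(6/7)(6/7) = 0.62974; P(data | jar B) = (3/5)(3/5)(3/5) = 0.216; P(data | jar C) = (9/12)(9/12)(9/12) = 0.42188.
Multiplying each by its prior: 1/3 · 0.62974 = 0.20991, 1/3 · 0.216 = 0.072, 1/3 · 0.42188 = 0.14062; with total 0.42254.
Normalising, the posterior is P(jar A | data) = 0.49679, P(jar B | data) = 0.1704, P(jar C | data) = 0.33281.
Averaging over the posterior, P(white next | data) = (6/7)(0.49679) + (3/5)(0.1704) + (3/4)(0.33281) = 0.77767.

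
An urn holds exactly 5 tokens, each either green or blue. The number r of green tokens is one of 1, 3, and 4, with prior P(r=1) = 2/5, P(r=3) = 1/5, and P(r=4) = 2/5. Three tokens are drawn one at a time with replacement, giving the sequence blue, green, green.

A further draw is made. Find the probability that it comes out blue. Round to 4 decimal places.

0.3448

Compute the likelihood of the observed sequence for each case: P(data | r = 1) = (4/5)(1/5)(1/5) = 4/125; P(data | r = 3) = (2/5)(3/5)(3/5) = 18/125; P(data | r = 4) = (1/5)(4/5)(4/5) = 16/125.
Weighting by the prior gives 2/5 · 4/125 = 8/625, 1/5 · 18/125 = 18/625, 2/5 · 16/125 = 32/625; these sum to 58/625.
Normalising, the posterior is P(r = 1 | data) = 4/29, P(r = 3 | data) = 9/29, P(r = 4 | data) = 16/29.
The predictive probability is P(blue next | data) = (4/5)(4/29) + (2/5)(9/29) + (1/5)(16/29) = 10/29.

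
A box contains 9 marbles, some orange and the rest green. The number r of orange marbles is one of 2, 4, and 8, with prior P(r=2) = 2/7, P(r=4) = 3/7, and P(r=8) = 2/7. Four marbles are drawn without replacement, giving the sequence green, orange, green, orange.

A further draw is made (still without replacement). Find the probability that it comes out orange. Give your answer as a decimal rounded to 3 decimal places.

The likelihood of the observed sequence under each hypothesis: P(data | r = 2) = (7/9)(2/8)(6/7)(1/6) = 1/36; P(data | r = 4) = (5/9)(4/8)(4/7)(3/6) = 5/63; P(data | r = 8) = (1/9)(8/8)(0/7) = 0.
The prior-weighted likelihoods are 2/7 · 1/36 = 1/126, 3/7 · 5/63 = 5/147, 2/7 · 0 = 0; these sum to 37/882.
Normalising, the posterior is P(r = 2 | data) = 7/37, P(r = 4 | data) = 30/37, P(r = 8 | data) = 0.
Averaging over the posterior, P(orange next | data) = (0)(7/37) + (2/5)(30/37) = 12/37.

0.324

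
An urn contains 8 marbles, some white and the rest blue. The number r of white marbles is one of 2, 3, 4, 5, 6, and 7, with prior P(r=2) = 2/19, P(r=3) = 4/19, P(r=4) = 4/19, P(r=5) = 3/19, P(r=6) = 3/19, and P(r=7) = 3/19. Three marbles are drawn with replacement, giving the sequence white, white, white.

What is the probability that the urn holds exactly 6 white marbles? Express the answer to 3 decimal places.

0.266

Under each hypothesis, the probability of the observed sequence is: P(data | r = 2) = (2/8)(2/8)(2/8) = 0.015625; P(data | r = 3) = (3/8)(3/8)(3/8) = 0.052734; P(data | r = 4) = (4/8)(4/8)(4/8) = 0.125; P(data | r = 5) = (5/8)(5/8)(5/8) = 0.24414; P(data | r = 6) = (6/8)(6/8)(6/8) = 0.42188; P(data | r = 7) = (7/8)(7/8)(7/8) = 0.66992.
Multiplying each by its prior: 2/19 · 0.015625 = 0.0016447, 4/19 · 0.052734 = 0.011102, 4/19 · 0.125 = 0.026316, 3/19 · 0.24414 = 0.038549, 3/19 · 0.42188 = 0.066612, 3/19 · 0.66992 = 0.10578; summing to 0.25.
So P(r = 6 | data) = (0.066612) / (0.25) = 0.26645.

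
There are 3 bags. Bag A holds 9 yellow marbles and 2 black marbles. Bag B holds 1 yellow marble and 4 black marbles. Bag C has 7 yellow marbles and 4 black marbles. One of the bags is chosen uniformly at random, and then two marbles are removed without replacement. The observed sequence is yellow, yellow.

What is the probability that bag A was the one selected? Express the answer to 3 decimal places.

0.632

For each hypothesis, P(data | H) works out to: P(data | bag A) = (9/11)(8/10) = 36/55; P(data | bag B) = (1/5)(0/4) = 0; P(data | bag C) = (7/11)(6/10) = 21/55.
Weighting by the prior gives 1/3 · 36/55 = 12/55, 1/3 · 0 = 0, 1/3 · 21/55 = 7/55; these sum to 19/55.
So P(bag A | data) = (12/55) / (19/55) = 12/19.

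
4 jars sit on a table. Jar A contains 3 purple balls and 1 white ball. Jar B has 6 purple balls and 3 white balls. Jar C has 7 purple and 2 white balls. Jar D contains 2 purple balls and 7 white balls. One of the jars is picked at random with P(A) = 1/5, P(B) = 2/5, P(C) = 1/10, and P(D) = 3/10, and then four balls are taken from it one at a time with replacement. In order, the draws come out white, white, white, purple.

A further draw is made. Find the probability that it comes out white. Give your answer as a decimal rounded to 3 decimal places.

Under each hypothesis, the probability of the observed sequence is: P(data | jar A) = (1/4)(1/4)(1/4)(3/4) = 0.011719; P(data | jar B) = (3/9)(3/9)(3/9)(6/9) = 0.024691; P(data | jar C) = (2/9)(2/9)(2/9)(7/9) = 0.0085353; P(data | jar D) = (7/9)(7/9)(7/9)(2/9) = 0.10456.
The prior-weighted likelihoods are 1/5 · 0.011719 = 0.0023437, 2/5 · 0.024691 = 0.0098765, 1/10 · 0.0085353 = 0.00085353, 3/10 · 0.10456 = 0.031367; with total 0.044441.
The posterior is then P(jar A | data) = 0.052738, P(jar B | data) = 0.22224, P(jar C | data) = 0.019206, P(jar D | data) = 0.70582.
Averaging over the posterior, P(white next | data) = (1/4)(0.052738) + (1/3)(0.22224) + (2/9)(0.019206) + (7/9)(0.70582) = 0.6405.

0.641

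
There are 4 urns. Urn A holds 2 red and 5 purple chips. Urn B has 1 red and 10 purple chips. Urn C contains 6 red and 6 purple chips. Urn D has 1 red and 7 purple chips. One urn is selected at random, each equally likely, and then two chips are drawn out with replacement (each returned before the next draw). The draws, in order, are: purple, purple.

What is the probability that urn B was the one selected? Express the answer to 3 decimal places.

For each hypothesis, P(data | H) works out to: P(data | urn A) = (5/7)(5/7) = 0.5102; P(data | urn B) = (10/11)(10/11) = 0.82645; P(data | urn C) = (6/12)(6/12) = 0.25; P(data | urn D) = (7/8)(7/8) = 0.76562.
The prior-weighted likelihoods are 1/4 · 0.5102 = 0.12755, 1/4 · 0.82645 = 0.20661, 1/4 · 0.25 = 0.0625, 1/4 · 0.76562 = 0.19141; these sum to 0.58807.
By Bayes' rule, P(urn B | data) = (0.20661) / (0.58807) = 0.35134.

0.351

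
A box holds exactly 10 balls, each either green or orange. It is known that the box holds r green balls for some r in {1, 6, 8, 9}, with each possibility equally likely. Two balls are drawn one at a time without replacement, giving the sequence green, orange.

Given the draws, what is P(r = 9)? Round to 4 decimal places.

Under each hypothesis, the probability of the observed sequence is: P(data | r = 1) = (1/10)(9/9) = 1/10; P(data | r = 6) = (6/10)(4/9) = 4/15; P(data | r = 8) = (8/10)(2/9) = 8/45; P(data | r = 9) = (9/10)(1/9) = 1/10.
Weighting by the prior gives 1/4 · 1/10 = 1/40, 1/4 · 4/15 = 1/15, 1/4 · 8/45 = 2/45, 1/4 · 1/10 = 1/40; summing to 29/180.
By Bayes' rule, P(r = 9 | data) = (1/40) / (29/180) = 9/58.

0.1552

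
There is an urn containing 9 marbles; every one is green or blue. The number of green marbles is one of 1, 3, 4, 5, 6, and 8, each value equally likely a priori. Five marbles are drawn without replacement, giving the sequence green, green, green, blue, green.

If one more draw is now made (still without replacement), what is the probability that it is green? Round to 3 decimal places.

0.696

For each hypothesis, P(data | H) works out to: P(data | r = 1) = (1/9)(0/8) = 0; P(data | r = 3) = (3/9)(2/8)(1/7)(6/6)(0/5) = 0; P(data | r = 4) = (4/9)(3/8)(2/7)(5/6)(1/5) = 1/126; P(data | r = 5) = (5/9)(4/8)(3/7)(4/6)(2/5) = 2/63; P(data | r = 6) = (6/9)(5/8)(4/7)(3/6)(3/5) = 1/14; P(data | r = 8) = (8/9)(7/8)(6/7)(1/6)(5/5) = 1/9.
The prior-weighted likelihoods are 1/6 · 0 = 0, 1/6 · 0 = 0, 1/6 · 1/126 = 1/756, 1/6 · 2/63 = 1/189, 1/6 · 1/14 = 1/84, 1/6 · 1/9 = 1/54; summing to 1/27.
Normalising, the posterior is P(r = 1 | data) = 0, P(r = 3 | data) = 0, P(r = 4 | data) = 1/28, P(r = 5 | data) = 1/7, P(r = 6 | data) = 9/28, P(r = 8 | data) = 1/2.
So P(green next | data) = Σ P(green next | H) P(H | data) = (0)(1/28) + (1/4)(1/7) + (1/2)(9/28) + (1)(1/2) = 39/56.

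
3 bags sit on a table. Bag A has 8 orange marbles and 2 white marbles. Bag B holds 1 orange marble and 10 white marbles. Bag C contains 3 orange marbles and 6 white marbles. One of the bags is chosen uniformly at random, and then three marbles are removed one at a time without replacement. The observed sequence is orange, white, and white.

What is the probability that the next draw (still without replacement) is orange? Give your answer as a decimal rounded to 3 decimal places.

Under each hypothesis, the probability of the observed sequence is: P(data | bag A) = (8/10)(2/9)(1/8) = 0.022222; P(data | bag B) = (1/11)(10/10)(9/9) = 0.090909; P(data | bag C) = (3/9)(6/8)(5/7) = 0.17857.
Weighting by the prior gives 1/3 · 0.022222 = 0.0074074, 1/3 · 0.090909 = 0.030303, 1/3 · 0.17857 = 0.059524; summing to 0.097234.
The posterior is then P(bag A | data) = 0.076181, P(bag B | data) = 0.31165, P(bag C | data) = 0.61217.
Averaging over the posterior, P(orange next | data) = (1)(0.076181) + (0)(0.31165) + (1/3)(0.61217) = 0.28024.

0.280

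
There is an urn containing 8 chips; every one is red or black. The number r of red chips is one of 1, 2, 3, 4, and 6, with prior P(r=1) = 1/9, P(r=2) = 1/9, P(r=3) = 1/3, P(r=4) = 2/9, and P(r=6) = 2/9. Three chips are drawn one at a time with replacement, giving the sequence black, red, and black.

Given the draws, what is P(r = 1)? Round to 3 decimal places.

0.094

Under each hypothesis, the probability of the observed sequence is: P(data | r = 1) = (7/8)(1/8)(7/8) = 0.095703; P(data | r = 2) = (6/8)(2/8)(6/8) = 0.14062; P(data | r = 3) = (5/8)(3/8)(5/8) = 0.14648; P(data | r = 4) = (4/8)(4/8)(4/8) = 0.125; P(data | r = 6) = (2/8)(6/8)(2/8) = 0.046875.
Weighting by the prior gives 1/9 · 0.095703 = 0.010634, 1/9 · 0.14062 = 0.015625, 1/3 · 0.14648 = 0.048828, 2/9 · 0.125 = 0.027778, 2/9 · 0.046875 = 0.010417; with total 0.11328.
Therefore the posterior P(r = 1 | data) = (0.010634) / (0.11328) = 0.09387.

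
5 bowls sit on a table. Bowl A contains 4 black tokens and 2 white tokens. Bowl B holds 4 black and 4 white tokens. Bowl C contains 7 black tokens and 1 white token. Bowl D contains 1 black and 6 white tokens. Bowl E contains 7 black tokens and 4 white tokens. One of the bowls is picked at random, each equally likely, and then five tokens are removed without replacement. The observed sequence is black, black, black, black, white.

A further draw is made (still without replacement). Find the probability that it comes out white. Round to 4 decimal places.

0.4174

The likelihood of the observed sequence under each hypothesis: P(data | bowl A) = (4/6)(3/5)(2/4)(1/3)(2/2) = 0.066667; P(data | bowl B) = (4/8)(3/7)(2/6)(1/5)(4/4) = 0.014286; P(data | bowl C) = (7/8)(6/7)(5/6)(4/5)(1/4) = 0.125; P(data | bowl D) = (1/7)(0/6) = 0; P(data | bowl E) = (7/11)(6/10)(5/9)(4/8)(4/7) = 0.060606.
The prior-weighted likelihoods are 1/5 · 0.066667 = 0.013333, 1/5 · 0.014286 = 0.0028571, 1/5 · 0.125 = 0.025, 1/5 · 0 = 0, 1/5 · 0.060606 = 0.012121; summing to 0.053312.
Dividing through by the total gives posterior P(bowl A | data) = 0.2501, P(bowl B | data) = 0.053593, P(bowl C | data) = 0.46894, P(bowl D | data) = 0, P(bowl E | data) = 0.22737.
The predictive probability is P(white next | data) = (1)(0.2501) + (1)(0.053593) + (0)(0.46894) + (1/2)(0.22737) = 0.41738.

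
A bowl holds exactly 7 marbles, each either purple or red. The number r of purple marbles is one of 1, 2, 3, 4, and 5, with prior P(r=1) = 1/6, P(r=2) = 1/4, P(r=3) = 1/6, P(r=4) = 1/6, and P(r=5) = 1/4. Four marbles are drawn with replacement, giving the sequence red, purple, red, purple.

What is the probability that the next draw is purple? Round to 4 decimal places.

The likelihood of the observed sequence under each hypothesis: P(data | r = 1) = (6/7)(1/7)(6/7)(1/7) = 0.014994; P(data | r = 2) = (5/7)(2/7)(5/7)(2/7) = 0.041649; P(data | r = 3) = (4/7)(3/7)(4/7)(3/7) = 0.059975; P(data | r = 4) = (3/7)(4/7)(3/7)(4/7) = 0.059975; P(data | r = 5) = (2/7)(5/7)(2/7)(5/7) = 0.041649.
Multiplying each by its prior: 1/6 · 0.014994 = 0.002499, 1/4 · 0.041649 = 0.010412, 1/6 · 0.059975 = 0.0099958, 1/6 · 0.059975 = 0.0099958, 1/4 · 0.041649 = 0.010412; these sum to 0.043315.
The posterior is then P(r = 1 | data) = 0.057692, P(r = 2 | data) = 0.24038, P(r = 3 | data) = 0.23077, P(r = 4 | data) = 0.23077, P(r = 5 | data) = 0.24038.
So P(purple next | data) = Σ P(purple next | H) P(H | data) = (1/7)(0.057692) + (2/7)(0.24038) + (3/7)(0.23077) + (4/7)(0.23077) + (5/7)(0.24038) = 0.4794.

0.4794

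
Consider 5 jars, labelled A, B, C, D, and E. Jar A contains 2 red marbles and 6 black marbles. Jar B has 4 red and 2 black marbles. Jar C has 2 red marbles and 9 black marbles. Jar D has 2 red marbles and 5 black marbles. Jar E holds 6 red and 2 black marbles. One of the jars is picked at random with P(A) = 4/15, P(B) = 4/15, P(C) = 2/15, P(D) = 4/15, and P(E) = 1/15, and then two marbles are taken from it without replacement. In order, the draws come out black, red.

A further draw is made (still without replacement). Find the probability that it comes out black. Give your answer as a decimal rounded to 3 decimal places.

Compute the likelihood of the observed sequence for each case: P(data | jar A) = (6/8)(2/7) = 0.21429; P(data | jar B) = (2/6)(4/5) = 0.26667; P(data | jar C) = (9/11)(2/10) = 0.16364; P(data | jar D) = (5/7)(2/6) = 0.2381; P(data | jar E) = (2/8)(6/7) = 0.21429.
Weighting by the prior gives 4/15 · 0.21429 = 0.057143, 4/15 · 0.26667 = 0.071111, 2/15 · 0.16364 = 0.021818, 4/15 · 0.2381 = 0.063492, 1/15 · 0.21429 = 0.014286; summing to 0.22785.
Dividing through by the total gives posterior P(jar A | data) = 0.25079, P(jar B | data) = 0.3121, P(jar C | data) = 0.095757, P(jar D | data) = 0.27866, P(jar E | data) = 0.062698.
So P(black next | data) = Σ P(black next | H) P(H | data) = (5/6)(0.25079) + (1/4)(0.3121) + (8/9)(0.095757) + (4/5)(0.27866) + (1/6)(0.062698) = 0.60551.

0.606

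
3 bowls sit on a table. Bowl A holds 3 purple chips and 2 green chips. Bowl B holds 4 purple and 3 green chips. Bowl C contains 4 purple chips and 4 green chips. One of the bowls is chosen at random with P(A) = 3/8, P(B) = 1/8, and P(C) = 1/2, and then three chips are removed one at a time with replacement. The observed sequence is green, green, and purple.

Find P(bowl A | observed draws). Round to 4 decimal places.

Under each hypothesis, the probability of the observed sequence is: P(data | bowl A) = (2/5)(2/5)(3/5) = 0.096; P(data | bowl B) = (3/7)(3/7)(4/7) = 0.10496; P(data | bowl C) = (4/8)(4/8)(4/8) = 0.125.
The prior-weighted likelihoods are 3/8 · 0.096 = 0.036, 1/8 · 0.10496 = 0.01312, 1/2 · 0.125 = 0.0625; summing to 0.11162.
Therefore the posterior P(bowl A | data) = (0.036) / (0.11162) = 0.32252.

0.3225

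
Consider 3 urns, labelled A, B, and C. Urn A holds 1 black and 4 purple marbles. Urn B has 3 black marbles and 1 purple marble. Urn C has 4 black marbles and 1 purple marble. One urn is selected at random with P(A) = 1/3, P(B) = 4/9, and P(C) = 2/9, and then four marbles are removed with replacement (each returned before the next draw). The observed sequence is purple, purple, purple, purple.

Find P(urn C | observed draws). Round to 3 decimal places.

The likelihood of the observed sequence under each hypothesis: P(data | urn A) = (4/5)(4/5)(4/5)(4/5) = 0.4096; P(data | urn B) = (1/4)(1/4)(1/4)(1/4) = 0.0039062; P(data | urn C) = (1/5)(1/5)(1/5)(1/5) = 0.0016.
Multiplying each by its prior: 1/3 · 0.4096 = 0.13653, 4/9 · 0.0039062 = 0.0017361, 2/9 · 0.0016 = 0.00035556; summing to 0.13862.
Therefore the posterior P(urn C | data) = (0.00035556) / (0.13862) = 0.0025649.

0.003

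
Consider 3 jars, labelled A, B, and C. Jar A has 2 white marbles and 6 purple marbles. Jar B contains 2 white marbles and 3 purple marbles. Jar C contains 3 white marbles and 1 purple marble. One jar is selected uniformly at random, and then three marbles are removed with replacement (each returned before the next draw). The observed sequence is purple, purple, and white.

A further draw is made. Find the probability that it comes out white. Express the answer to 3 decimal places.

0.386

Compute the likelihood of the observed sequence for each case: P(data | jar A) = (6/8)(6/8)(2/8) = 0.14062; P(data | jar B) = (3/5)(3/5)(2/5) = 0.144; P(data | jar C) = (1/4)(1/4)(3/4) = 0.046875.
The prior-weighted likelihoods are 1/3 · 0.14062 = 0.046875, 1/3 · 0.144 = 0.048, 1/3 · 0.046875 = 0.015625; with total 0.1105.
The posterior is then P(jar A | data) = 0.42421, P(jar B | data) = 0.43439, P(jar C | data) = 0.1414.
The predictive probability is P(white next | data) = (1/4)(0.42421) + (2/5)(0.43439) + (3/4)(0.1414) = 0.38586.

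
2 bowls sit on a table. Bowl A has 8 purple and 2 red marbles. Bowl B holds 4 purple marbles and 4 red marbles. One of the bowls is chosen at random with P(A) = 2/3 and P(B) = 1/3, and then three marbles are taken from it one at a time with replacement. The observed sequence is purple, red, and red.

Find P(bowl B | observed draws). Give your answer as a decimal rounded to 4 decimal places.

The likelihood of the observed sequence under each hypothesis: P(data | bowl A) = (8/10)(2/10)(2/10) = 4/125; P(data | bowl B) = (4/8)(4/8)(4/8) = 1/8.
Weighting by the prior gives 2/3 · 4/125 = 8/375, 1/3 · 1/8 = 1/24; with total 63/1000.
Hence P(bowl B | data) = (1/24) / (63/1000) = 125/189.

0.6614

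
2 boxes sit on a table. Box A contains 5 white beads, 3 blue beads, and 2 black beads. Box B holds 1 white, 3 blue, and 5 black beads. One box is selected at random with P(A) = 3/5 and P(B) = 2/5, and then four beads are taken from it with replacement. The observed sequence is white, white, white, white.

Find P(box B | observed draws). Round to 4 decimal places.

The likelihood of the observed sequence under each hypothesis: P(data | box A) = (5/10)(5/10)(5/10)(5/10) = 0.0625; P(data | box B) = (1/9)(1/9)(1/9)(1/9) = 0.00015242.
The prior-weighted likelihoods are 3/5 · 0.0625 = 0.0375, 2/5 · 0.00015242 = 6.0966e-05; these sum to 0.037561.
So P(box B | data) = (6.0966e-05) / (0.037561) = 0.0016231.

0.0016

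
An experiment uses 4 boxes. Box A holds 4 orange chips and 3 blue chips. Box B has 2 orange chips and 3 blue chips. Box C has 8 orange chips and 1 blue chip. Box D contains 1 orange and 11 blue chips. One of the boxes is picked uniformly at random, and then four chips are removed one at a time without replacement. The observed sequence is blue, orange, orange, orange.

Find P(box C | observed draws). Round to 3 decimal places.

Compute the likelihood of the observed sequence for each case: P(data | box A) = (3/7)(4/6)(3/5)(2/4) = 3/35; P(data | box B) = (3/5)(2/4)(1/3)(0/2) = 0; P(data | box C) = (1/9)(8/8)(7/7)(6/6) = 1/9; P(data | box D) = (11/12)(1/11)(0/10) = 0.
Weighting by the prior gives 1/4 · 3/35 = 3/140, 1/4 · 0 = 0, 1/4 · 1/9 = 1/36, 1/4 · 0 = 0; these sum to 31/630.
Therefore the posterior P(box C | data) = (1/36) / (31/630) = 35/62.

0.565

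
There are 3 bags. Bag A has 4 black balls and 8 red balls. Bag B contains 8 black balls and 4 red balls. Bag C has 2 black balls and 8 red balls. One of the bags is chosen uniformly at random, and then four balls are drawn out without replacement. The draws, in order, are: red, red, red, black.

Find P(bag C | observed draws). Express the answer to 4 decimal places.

Under each hypothesis, the probability of the observed sequence is: P(data | bag A) = (8/12)(7/11)(6/10)(4/9) = 0.11313; P(data | bag B) = (4/12)(3/11)(2/10)(8/9) = 0.016162; P(data | bag C) = (8/10)(7/9)(6/8)(2/7) = 0.13333.
Weighting by the prior gives 1/3 · 0.11313 = 0.03771, 1/3 · 0.016162 = 0.0053872, 1/3 · 0.13333 = 0.044444; with total 0.087542.
Hence P(bag C | data) = (0.044444) / (0.087542) = 0.50769.

0.5077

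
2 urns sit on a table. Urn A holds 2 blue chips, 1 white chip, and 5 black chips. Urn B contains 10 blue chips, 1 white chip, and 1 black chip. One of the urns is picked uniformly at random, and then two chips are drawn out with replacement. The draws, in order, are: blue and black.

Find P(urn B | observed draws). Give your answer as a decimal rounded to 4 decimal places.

Compute the likelihood of the observed sequence for each case: P(data | urn A) = (2/8)(5/8) = 5/32; P(data | urn B) = (10/12)(1/12) = 5/72.
The prior-weighted likelihoods are 1/2 · 5/32 = 5/64, 1/2 · 5/72 = 5/144; summing to 65/576.
By Bayes' rule, P(urn B | data) = (5/144) / (65/576) = 4/13.

0.3077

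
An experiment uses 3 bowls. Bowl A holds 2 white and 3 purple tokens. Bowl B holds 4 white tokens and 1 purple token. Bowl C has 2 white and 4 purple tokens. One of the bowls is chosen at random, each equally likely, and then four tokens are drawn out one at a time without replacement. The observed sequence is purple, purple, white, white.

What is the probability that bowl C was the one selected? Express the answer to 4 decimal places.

For each hypothesis, P(data | H) works out to: P(data | bowl A) = (3/5)(2/4)(2/3)(1/2) = 1/10; P(data | bowl B) = (1/5)(0/4) = 0; P(data | bowl C) = (4/6)(3/5)(2/4)(1/3) = 1/15.
Weighting by the prior gives 1/3 · 1/10 = 1/30, 1/3 · 0 = 0, 1/3 · 1/15 = 1/45; summing to 1/18.
By Bayes' rule, P(bowl C | data) = (1/45) / (1/18) = 2/5.

0.4000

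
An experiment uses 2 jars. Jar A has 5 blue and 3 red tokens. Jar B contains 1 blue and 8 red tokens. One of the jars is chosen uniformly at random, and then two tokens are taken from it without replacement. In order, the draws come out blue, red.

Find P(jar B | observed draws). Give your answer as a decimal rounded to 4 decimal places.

The likelihood of the observed sequence under each hypothesis: P(data | jar A) = (5/8)(3/7) = 0.26786; P(data | jar B) = (1/9)(8/8) = 0.11111.
The prior-weighted likelihoods are 1/2 · 0.26786 = 0.13393, 1/2 · 0.11111 = 0.055556; these sum to 0.18948.
Hence P(jar B | data) = (0.055556) / (0.18948) = 0.29319.

0.2932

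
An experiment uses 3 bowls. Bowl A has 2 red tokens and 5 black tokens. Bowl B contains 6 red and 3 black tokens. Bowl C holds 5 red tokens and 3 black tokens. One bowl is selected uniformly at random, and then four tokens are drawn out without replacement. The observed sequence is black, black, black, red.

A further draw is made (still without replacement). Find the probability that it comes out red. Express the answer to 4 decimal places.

Compute the likelihood of the observed sequence for each case: P(data | bowl A) = (5/7)(4/6)(3/5)(2/4) = 1/7; P(data | bowl B) = (3/9)(2/8)(1/7)(6/6) = 1/84; P(data | bowl C) = (3/8)(2/7)(1/6)(5/5) = 1/56.
Multiplying each by its prior: 1/3 · 1/7 = 1/21, 1/3 · 1/84 = 1/252, 1/3 · 1/56 = 1/168; summing to 29/504.
Dividing through by the total gives posterior P(bowl A | data) = 24/29, P(bowl B | data) = 2/29, P(bowl C | data) = 3/29.
So P(red next | data) = Σ P(red next | H) P(H | data) = (1/3)(24/29) + (1)(2/29) + (1)(3/29) = 13/29.

0.4483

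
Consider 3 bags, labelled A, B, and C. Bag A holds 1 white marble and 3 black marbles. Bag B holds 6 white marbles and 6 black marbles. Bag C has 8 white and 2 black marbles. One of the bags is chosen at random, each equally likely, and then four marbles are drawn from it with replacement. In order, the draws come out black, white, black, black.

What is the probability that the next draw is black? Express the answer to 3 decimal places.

The likelihood of the observed sequence under each hypothesis: P(data | bag A) = (3/4)(1/4)(3/4)(3/4) = 0.10547; P(data | bag B) = (6/12)(6/12)(6/12)(6/12) = 0.0625; P(data | bag C) = (2/10)(8/10)(2/10)(2/10) = 0.0064.
Multiplying each by its prior: 1/3 · 0.10547 = 0.035156, 1/3 · 0.0625 = 0.020833, 1/3 · 0.0064 = 0.0021333; summing to 0.058123.
The posterior is then P(bag A | data) = 0.60486, P(bag B | data) = 0.35844, P(bag C | data) = 0.036704.
Averaging over the posterior, P(black next | data) = (3/4)(0.60486) + (1/2)(0.35844) + (1/5)(0.036704) = 0.6402.

0.640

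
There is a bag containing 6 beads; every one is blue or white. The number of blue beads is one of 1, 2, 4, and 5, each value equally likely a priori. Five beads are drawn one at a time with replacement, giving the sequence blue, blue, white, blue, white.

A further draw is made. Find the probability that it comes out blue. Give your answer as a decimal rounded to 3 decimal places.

0.602

Under each hypothesis, the probability of the observed sequence is: P(data | r = 1) = (1/6)(1/6)(5/6)(1/6)(5/6) = 0.003215; P(data | r = 2) = (2/6)(2/6)(4/6)(2/6)(4/6) = 0.016461; P(data | r = 4) = (4/6)(4/6)(2/6)(4/6)(2/6) = 0.032922; P(data | r = 5) = (5/6)(5/6)(1/6)(5/6)(1/6) = 0.016075.
Multiplying each by its prior: 1/4 · 0.003215 = 0.00080376, 1/4 · 0.016461 = 0.0041152, 1/4 · 0.032922 = 0.0082305, 1/4 · 0.016075 = 0.0040188; these sum to 0.017168.
The posterior is then P(r = 1 | data) = 0.046816, P(r = 2 | data) = 0.2397, P(r = 4 | data) = 0.4794, P(r = 5 | data) = 0.23408.
So P(blue next | data) = Σ P(blue next | H) P(H | data) = (1/6)(0.046816) + (1/3)(0.2397) + (2/3)(0.4794) + (5/6)(0.23408) = 0.60237.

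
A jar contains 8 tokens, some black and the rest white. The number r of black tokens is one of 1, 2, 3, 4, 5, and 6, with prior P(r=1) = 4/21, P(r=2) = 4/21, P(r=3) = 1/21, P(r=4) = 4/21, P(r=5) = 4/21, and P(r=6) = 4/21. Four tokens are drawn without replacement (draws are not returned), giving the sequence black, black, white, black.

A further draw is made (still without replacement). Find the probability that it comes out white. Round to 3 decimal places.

0.438

The likelihood of the observed sequence under each hypothesis: P(data | r = 1) = (1/8)(0/7) = 0; P(data | r = 2) = (2/8)(1/7)(6/6)(0/5) = 0; P(data | r = 3) = (3/8)(2/7)(5/6)(1/5) = 0.017857; P(data | r = 4) = (4/8)(3/7)(4/6)(2/5) = 0.057143; P(data | r = 5) = (5/8)(4/7)(3/6)(3/5) = 0.10714; P(data | r = 6) = (6/8)(5/7)(2/6)(4/5) = 0.14286.
The prior-weighted likelihoods are 4/21 · 0 = 0, 4/21 · 0 = 0, 1/21 · 0.017857 = 0.00085034, 4/21 · 0.057143 = 0.010884, 4/21 · 0.10714 = 0.020408, 4/21 · 0.14286 = 0.027211; with total 0.059354.
Dividing through by the total gives posterior P(r = 1 | data) = 0, P(r = 2 | data) = 0, P(r = 3 | data) = 0.014327, P(r = 4 | data) = 0.18338, P(r = 5 | data) = 0.34384, P(r = 6 | data) = 0.45845.
Averaging over the posterior, P(white next | data) = (1)(0.014327) + (3/4)(0.18338) + (1/2)(0.34384) + (1/4)(0.45845) = 0.4384.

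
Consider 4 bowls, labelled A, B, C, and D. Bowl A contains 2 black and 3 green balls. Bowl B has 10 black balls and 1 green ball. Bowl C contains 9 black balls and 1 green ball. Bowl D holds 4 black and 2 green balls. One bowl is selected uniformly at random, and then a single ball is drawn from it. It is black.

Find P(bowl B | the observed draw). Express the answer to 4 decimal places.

0.3161

Under each hypothesis, the probability of this draw is: P(data | bowl A) = (2/5) = 0.4; P(data | bowl B) = (10/11) = 0.90909; P(data | bowl C) = (9/10) = 0.9; P(data | bowl D) = (4/6) = 0.66667.
Weighting by the prior gives 1/4 · 0.4 = 0.1, 1/4 · 0.90909 = 0.22727, 1/4 · 0.9 = 0.225, 1/4 · 0.66667 = 0.16667; with total 0.71894.
Therefore the posterior P(bowl B | data) = (0.22727) / (0.71894) = 0.31612.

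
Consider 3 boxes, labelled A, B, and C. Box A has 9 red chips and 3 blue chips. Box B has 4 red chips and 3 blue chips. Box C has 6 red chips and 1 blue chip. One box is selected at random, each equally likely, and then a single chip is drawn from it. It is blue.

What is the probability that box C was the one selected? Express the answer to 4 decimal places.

0.1739

For each hypothesis, P(data | H) works out to: P(data | box A) = (3/12) = 1/4; P(data | box B) = (3/7) = 3/7; P(data | box C) = (1/7) = 1/7.
Multiplying each by its prior: 1/3 · 1/4 = 1/12, 1/3 · 3/7 = 1/7, 1/3 · 1/7 = 1/21; summing to 23/84.
Hence P(box C | data) = (1/21) / (23/84) = 4/23.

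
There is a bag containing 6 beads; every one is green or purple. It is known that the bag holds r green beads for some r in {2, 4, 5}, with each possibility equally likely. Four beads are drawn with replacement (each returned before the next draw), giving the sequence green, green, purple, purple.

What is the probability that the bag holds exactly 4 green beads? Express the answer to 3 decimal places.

0.418

Under each hypothesis, the probability of the observed sequence is: P(data | r = 2) = (2/6)(2/6)(4/6)(4/6) = 0.049383; P(data | r = 4) = (4/6)(4/6)(2/6)(2/6) = 0.049383; P(data | r = 5) = (5/6)(5/6)(1/6)(1/6) = 0.01929.
The prior-weighted likelihoods are 1/3 · 0.049383 = 0.016461, 1/3 · 0.049383 = 0.016461, 1/3 · 0.01929 = 0.00643; with total 0.039352.
By Bayes' rule, P(r = 4 | data) = (0.016461) / (0.039352) = 0.4183.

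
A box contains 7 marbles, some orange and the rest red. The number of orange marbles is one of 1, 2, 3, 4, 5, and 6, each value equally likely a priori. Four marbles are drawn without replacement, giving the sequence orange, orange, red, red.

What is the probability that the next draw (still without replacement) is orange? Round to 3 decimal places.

Compute the likelihood of the observed sequence for each case: P(data | r = 1) = (1/7)(0/6) = 0; P(data | r = 2) = (2/7)(1/6)(5/5)(4/4) = 1/21; P(data | r = 3) = (3/7)(2/6)(4/5)(3/4) = 3/35; P(data | r = 4) = (4/7)(3/6)(3/5)(2/4) = 3/35; P(data | r = 5) = (5/7)(4/6)(2/5)(1/4) = 1/21; P(data | r = 6) = (6/7)(5/6)(1/5)(0/4) = 0.
Weighting by the prior gives 1/6 · 0 = 0, 1/6 · 1/21 = 1/126, 1/6 · 3/35 = 1/70, 1/6 · 3/35 = 1/70, 1/6 · 1/21 = 1/126, 1/6 · 0 = 0; with total 2/45.
Dividing through by the total gives posterior P(r = 1 | data) = 0, P(r = 2 | data) = 5/28, P(r = 3 | data) = 9/28, P(r = 4 | data) = 9/28, P(r = 5 | data) = 5/28, P(r = 6 | data) = 0.
The predictive probability is P(orange next | data) = (0)(5/28) + (1/3)(9/28) + (2/3)(9/28) + (1)(5/28) = 1/2.

0.500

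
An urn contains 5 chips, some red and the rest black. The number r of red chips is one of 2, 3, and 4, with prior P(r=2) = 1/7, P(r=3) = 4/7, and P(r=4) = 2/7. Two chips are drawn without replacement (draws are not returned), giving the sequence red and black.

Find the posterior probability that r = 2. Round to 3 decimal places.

0.158

For each hypothesis, P(data | H) works out to: P(data | r = 2) = (2/5)(3/4) = 3/10; P(data | r = 3) = (3/5)(2/4) = 3/10; P(data | r = 4) = (4/5)(1/4) = 1/5.
The prior-weighted likelihoods are 1/7 · 3/10 = 3/70, 4/7 · 3/10 = 6/35, 2/7 · 1/5 = 2/35; summing to 19/70.
Therefore the posterior P(r = 2 | data) = (3/70) / (19/70) = 3/19.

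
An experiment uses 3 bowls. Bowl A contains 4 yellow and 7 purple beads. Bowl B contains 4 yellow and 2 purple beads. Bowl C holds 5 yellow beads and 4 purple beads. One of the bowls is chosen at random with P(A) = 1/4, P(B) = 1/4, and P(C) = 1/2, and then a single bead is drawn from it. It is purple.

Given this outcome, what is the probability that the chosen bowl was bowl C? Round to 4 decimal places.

0.4783

Compute the likelihood of this draw for each case: P(data | bowl A) = (7/11) = 7/11; P(data | bowl B) = (2/6) = 1/3; P(data | bowl C) = (4/9) = 4/9.
Multiplying each by its prior: 1/4 · 7/11 = 7/44, 1/4 · 1/3 = 1/12, 1/2 · 4/9 = 2/9; with total 46/99.
So P(bowl C | data) = (2/9) / (46/99) = 11/23.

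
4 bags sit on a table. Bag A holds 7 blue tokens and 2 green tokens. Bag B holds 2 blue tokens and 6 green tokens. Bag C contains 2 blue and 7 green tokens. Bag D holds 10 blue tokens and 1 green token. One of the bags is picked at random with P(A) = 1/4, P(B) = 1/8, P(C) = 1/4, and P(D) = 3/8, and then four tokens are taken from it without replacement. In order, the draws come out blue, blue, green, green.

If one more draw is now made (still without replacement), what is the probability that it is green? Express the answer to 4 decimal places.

Compute the likelihood of the observed sequence for each case: P(data | bag A) = (7/9)(6/8)(2/7)(1/6) = 0.027778; P(data | bag B) = (2/8)(1/7)(6/6)(5/5) = 0.035714; P(data | bag C) = (2/9)(1/8)(7/7)(6/6) = 0.027778; P(data | bag D) = (10/11)(9/10)(1/9)(0/8) = 0.
Multiplying each by its prior: 1/4 · 0.027778 = 0.0069444, 1/8 · 0.035714 = 0.0044643, 1/4 · 0.027778 = 0.0069444, 3/8 · 0 = 0; these sum to 0.018353.
Normalising, the posterior is P(bag A | data) = 0.37838, P(bag B | data) = 0.24324, P(bag C | data) = 0.37838, P(bag D | data) = 0.
The predictive probability is P(green next | data) = (0)(0.37838) + (1)(0.24324) + (1)(0.37838) = 0.62162.

0.6216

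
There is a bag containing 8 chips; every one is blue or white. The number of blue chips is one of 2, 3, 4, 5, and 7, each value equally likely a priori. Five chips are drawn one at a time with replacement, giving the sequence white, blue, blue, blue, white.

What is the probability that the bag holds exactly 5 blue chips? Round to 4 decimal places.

Compute the likelihood of the observed sequence for each case: P(data | r = 2) = (6/8)(2/8)(2/8)(2/8)(6/8) = 0.0087891; P(data | r = 3) = (5/8)(3/8)(3/8)(3/8)(5/8) = 0.020599; P(data | r = 4) = (4/8)(4/8)(4/8)(4/8)(4/8) = 0.03125; P(data | r = 5) = (3/8)(5/8)(5/8)(5/8)(3/8) = 0.034332; P(data | r = 7) = (1/8)(7/8)(7/8)(7/8)(1/8) = 0.010468.
Weighting by the prior gives 1/5 · 0.0087891 = 0.0017578, 1/5 · 0.020599 = 0.0041199, 1/5 · 0.03125 = 0.00625, 1/5 · 0.034332 = 0.0068665, 1/5 · 0.010468 = 0.0020935; summing to 0.021088.
By Bayes' rule, P(r = 5 | data) = (0.0068665) / (0.021088) = 0.32562.

0.3256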